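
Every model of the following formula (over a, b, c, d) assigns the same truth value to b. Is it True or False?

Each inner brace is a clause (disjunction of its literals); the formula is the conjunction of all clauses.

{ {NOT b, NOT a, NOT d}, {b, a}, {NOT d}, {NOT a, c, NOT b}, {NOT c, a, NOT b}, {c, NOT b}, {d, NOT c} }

Suppose b = true.
The clause (NOT d) is unit, so d = false.
The clause (c) is unit, so c = true.
That conflicts with the unit clause (NOT c).
So every satisfying assignment has b = False.

False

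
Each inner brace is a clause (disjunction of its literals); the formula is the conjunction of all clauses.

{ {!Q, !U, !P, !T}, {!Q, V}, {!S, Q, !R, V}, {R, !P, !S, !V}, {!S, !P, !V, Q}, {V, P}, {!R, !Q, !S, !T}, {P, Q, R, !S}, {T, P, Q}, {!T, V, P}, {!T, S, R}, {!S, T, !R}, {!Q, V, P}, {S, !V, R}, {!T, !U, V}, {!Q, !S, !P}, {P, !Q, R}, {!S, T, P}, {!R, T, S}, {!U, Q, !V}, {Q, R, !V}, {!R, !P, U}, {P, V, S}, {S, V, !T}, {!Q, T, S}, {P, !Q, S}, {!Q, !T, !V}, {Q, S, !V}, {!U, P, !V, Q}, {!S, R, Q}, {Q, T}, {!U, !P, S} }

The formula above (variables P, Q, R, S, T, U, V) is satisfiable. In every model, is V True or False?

Suppose V = false.
From the singleton clause (!Q), Q = false.
From the singleton clause (P), P = true.
From the singleton clause (T), T = true.
From the singleton clause (!U), U = false.
From the singleton clause (!R), R = false.
From the singleton clause (S), S = true.
That conflicts with the unit clause (!S).
So every satisfying assignment has V = True.

True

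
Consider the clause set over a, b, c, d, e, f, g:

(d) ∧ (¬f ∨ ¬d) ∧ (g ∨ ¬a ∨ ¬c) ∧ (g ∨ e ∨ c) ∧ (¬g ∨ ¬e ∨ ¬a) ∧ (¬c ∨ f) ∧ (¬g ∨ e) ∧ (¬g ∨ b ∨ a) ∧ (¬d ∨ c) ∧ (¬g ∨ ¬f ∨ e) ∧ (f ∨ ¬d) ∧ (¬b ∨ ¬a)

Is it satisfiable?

No, unsatisfiable

The clause (d) is unit, so d = True.
The clause (¬f) is unit, so f = False.
Now (f) is unsatisfied and unit — conflict.
No assignment satisfies every clause.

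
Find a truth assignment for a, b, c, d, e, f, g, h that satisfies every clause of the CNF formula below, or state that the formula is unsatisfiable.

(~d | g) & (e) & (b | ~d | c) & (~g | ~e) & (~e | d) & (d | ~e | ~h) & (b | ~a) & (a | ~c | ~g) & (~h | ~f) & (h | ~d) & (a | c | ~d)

UNSATISFIABLE

From the singleton clause (e), e = 1.
From the singleton clause (~g), g = 0.
From the singleton clause (~d), d = 0.
But (d) is also a unit clause — contradiction.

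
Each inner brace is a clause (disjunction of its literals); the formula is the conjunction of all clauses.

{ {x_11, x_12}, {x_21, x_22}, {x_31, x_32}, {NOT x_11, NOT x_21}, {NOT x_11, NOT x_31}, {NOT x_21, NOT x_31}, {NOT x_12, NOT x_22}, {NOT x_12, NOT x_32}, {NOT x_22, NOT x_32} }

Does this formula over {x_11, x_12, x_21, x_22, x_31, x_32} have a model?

Suppose x_11 = true.
(NOT x_21) alone gives x_21 = false.
(x_22) alone gives x_22 = true.
(NOT x_31) alone gives x_31 = false.
(x_32) alone gives x_32 = true.
Now (NOT x_32) is unsatisfied and unit — conflict.
Backtrack on x_11: now try x_11 = false.
(x_12) alone gives x_12 = true.
(NOT x_22) alone gives x_22 = false.
(x_21) alone gives x_21 = true.
(NOT x_31) alone gives x_31 = false.
(x_32) alone gives x_32 = true.
Now (NOT x_32) is unsatisfied and unit — conflict.
Either choice for x_11 ends in contradiction.
No assignment satisfies every clause.

No, unsatisfiable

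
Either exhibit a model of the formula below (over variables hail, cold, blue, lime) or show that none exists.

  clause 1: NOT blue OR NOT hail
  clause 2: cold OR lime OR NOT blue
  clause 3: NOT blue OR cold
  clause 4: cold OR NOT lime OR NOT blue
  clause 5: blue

hail: false, cold: true, blue: true, lime: true

From the singleton clause (blue), blue = true.
From the singleton clause (NOT hail), hail = false.
From the singleton clause (cold), cold = true.
No clause remains; lime is free.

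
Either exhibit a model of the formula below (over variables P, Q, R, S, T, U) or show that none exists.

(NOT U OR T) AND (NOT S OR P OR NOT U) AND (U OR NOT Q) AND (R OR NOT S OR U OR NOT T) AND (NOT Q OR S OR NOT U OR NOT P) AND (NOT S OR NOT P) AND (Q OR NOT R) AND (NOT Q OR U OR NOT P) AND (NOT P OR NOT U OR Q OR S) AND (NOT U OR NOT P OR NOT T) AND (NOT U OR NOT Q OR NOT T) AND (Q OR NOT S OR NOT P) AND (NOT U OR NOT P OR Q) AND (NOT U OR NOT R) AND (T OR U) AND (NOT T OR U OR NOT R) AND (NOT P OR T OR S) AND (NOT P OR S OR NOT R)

Suppose U = true.
Unit clause (T) forces T = true.
Unit clause (NOT P) forces P = false.
Unit clause (NOT S) forces S = false.
Unit clause (NOT Q) forces Q = false.
Unit clause (NOT R) forces R = false.
All clauses are satisfied.

P=false,  Q=false,  R=false,  S=false,  T=true,  U=true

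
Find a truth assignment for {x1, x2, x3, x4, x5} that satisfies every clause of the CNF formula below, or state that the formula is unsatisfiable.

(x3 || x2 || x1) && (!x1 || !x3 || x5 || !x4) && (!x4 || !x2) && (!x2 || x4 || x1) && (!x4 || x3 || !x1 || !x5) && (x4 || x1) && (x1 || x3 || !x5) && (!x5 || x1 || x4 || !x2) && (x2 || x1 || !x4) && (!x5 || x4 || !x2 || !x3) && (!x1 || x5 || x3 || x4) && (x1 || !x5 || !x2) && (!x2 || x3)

x1: true; x2: false; x3: true; x4: true; x5: true

Suppose x4 = true.
(!x2) alone gives x2 = false.
(x1) alone gives x1 = true.
Suppose x3 = true.
(x5) alone gives x5 = true.
All clauses are satisfied.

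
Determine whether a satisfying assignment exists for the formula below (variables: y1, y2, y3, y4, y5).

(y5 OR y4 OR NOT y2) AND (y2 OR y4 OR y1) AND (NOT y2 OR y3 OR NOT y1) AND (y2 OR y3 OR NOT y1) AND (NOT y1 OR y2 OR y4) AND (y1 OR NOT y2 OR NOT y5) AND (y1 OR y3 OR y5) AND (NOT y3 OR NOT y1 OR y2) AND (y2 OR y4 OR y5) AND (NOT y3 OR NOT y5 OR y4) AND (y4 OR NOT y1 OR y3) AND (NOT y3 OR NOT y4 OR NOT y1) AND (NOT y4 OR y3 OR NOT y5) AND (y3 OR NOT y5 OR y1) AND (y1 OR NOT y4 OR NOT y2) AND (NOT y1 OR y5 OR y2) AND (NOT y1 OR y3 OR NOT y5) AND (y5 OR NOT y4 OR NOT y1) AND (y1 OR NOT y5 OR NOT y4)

Satisfiable

Branch on y5: set y5 = false.
Branch on y4: set y4 = true.
Unit clause (NOT y1) forces y1 = false.
Unit clause (y3) forces y3 = true.
Unit clause (NOT y2) forces y2 = false.
This assignment satisfies each clause.
A satisfying assignment: y1=false,  y2=false,  y3=true,  y4=true,  y5=false.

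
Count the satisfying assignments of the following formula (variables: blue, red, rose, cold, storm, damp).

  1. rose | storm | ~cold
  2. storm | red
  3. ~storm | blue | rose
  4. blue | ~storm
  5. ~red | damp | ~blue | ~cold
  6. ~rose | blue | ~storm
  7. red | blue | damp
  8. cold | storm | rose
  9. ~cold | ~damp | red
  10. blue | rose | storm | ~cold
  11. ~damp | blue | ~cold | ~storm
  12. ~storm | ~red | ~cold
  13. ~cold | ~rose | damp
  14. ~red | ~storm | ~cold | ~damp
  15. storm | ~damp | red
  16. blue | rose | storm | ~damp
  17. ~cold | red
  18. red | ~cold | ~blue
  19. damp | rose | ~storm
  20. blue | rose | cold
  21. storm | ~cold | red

12

There are 2^6 = 64 truth assignments over (blue, red, rose, cold, storm, damp).
Split on damp. With damp = 1, the clauses containing damp are satisfied and ~damp drops from the rest; 8 of the 2^5 = 32 assignments to the other variables satisfy what remains.
With damp = 0, by the same count on the reduced clause set, 4 assignments work.
Total: 8 + 4 = 12.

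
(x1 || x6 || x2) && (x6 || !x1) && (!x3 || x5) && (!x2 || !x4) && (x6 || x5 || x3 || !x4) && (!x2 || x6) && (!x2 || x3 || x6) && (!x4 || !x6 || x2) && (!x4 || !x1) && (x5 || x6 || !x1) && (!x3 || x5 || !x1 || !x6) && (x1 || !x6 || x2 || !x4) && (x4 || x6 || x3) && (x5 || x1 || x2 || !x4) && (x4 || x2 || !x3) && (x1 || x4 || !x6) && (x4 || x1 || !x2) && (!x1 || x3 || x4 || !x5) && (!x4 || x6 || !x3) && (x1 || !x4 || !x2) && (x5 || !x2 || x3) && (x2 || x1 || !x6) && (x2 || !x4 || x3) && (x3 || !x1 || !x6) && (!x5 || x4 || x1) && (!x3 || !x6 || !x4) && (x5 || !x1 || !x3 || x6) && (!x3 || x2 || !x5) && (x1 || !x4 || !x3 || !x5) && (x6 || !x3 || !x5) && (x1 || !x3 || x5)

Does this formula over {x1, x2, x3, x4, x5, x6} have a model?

Yes

Branch on x6: set x6 = true.
Branch on x3: set x3 = true.
(x5) alone gives x5 = true.
(!x4) alone gives x4 = false.
(x2) alone gives x2 = true.
(x1) alone gives x1 = true.
All clauses are satisfied.
A satisfying assignment: x1 ↦ true; x2 ↦ true; x3 ↦ true; x4 ↦ false; x5 ↦ true; x6 ↦ true.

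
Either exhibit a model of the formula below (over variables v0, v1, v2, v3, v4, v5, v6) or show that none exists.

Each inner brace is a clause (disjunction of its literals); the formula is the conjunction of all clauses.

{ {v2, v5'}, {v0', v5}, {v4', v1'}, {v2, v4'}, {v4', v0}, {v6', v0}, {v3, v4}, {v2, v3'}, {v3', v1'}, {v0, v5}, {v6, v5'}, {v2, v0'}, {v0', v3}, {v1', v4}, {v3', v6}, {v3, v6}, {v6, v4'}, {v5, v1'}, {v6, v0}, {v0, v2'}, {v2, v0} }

v0 ↦ 1,  v1 ↦ 0,  v2 ↦ 1,  v3 ↦ 1,  v4 ↦ 0,  v5 ↦ 1,  v6 ↦ 1

Case v2 = 1:
From the singleton clause (v0), v0 = 1.
From the singleton clause (v5), v5 = 1.
From the singleton clause (v6), v6 = 1.
From the singleton clause (v3), v3 = 1.
From the singleton clause (v1'), v1 = 0.
All clauses hold; v4 can take either value.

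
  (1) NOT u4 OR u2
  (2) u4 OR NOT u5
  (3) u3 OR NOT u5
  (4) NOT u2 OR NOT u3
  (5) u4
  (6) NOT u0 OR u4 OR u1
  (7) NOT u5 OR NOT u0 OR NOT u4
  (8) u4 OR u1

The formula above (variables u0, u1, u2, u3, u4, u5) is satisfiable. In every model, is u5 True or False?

False

Suppose u5 = true.
Unit clause (u4) forces u4 = true.
Unit clause (u2) forces u2 = true.
Unit clause (u3) forces u3 = true.
Now (NOT u3) is unsatisfied and unit — conflict.
So every satisfying assignment has u5 = False.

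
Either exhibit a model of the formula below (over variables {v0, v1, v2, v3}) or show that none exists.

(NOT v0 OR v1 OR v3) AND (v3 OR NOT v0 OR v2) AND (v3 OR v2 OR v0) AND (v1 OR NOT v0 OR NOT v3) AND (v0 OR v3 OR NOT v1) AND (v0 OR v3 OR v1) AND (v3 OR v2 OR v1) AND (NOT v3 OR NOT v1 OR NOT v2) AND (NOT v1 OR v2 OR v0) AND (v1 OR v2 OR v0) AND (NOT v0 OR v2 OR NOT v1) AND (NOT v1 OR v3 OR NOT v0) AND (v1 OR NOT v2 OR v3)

Branch on v0: set v0 = false.
Branch on v3: set v3 = true.
Branch on v1: set v1 = false.
From the singleton clause (v2), v2 = true.
All clauses are satisfied.

v0=false; v1=false; v2=true; v3=true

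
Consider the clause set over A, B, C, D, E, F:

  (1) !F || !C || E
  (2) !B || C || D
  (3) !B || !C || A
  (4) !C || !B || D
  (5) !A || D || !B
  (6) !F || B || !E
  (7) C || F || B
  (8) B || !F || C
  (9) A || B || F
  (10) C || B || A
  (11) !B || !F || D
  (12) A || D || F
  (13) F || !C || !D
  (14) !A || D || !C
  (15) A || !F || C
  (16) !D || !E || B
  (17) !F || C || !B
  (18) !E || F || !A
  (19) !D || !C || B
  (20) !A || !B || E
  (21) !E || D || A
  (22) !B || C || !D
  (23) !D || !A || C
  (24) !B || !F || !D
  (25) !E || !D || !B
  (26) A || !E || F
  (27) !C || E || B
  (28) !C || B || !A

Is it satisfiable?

Try F = false.
Try C = true.
From the singleton clause (!D), D = false.
From the singleton clause (!B), B = false.
From the singleton clause (A), A = true.
But (!A) is also a unit clause — contradiction.
Undo C and try C = false.
From the singleton clause (B), B = true.
From the singleton clause (D), D = true.
But (!D) is also a unit clause — contradiction.
Neither C = true nor C = false works.
Undo F and try F = true.
Try C = false.
From the singleton clause (B), B = true.
But (!B) is also a unit clause — contradiction.
Undo C and try C = true.
From the singleton clause (E), E = true.
From the singleton clause (B), B = true.
From the singleton clause (A), A = true.
From the singleton clause (D), D = true.
But (!D) is also a unit clause — contradiction.
Neither C = true nor C = false works.
Neither F = true nor F = false works.
No assignment satisfies every clause.

No, unsatisfiable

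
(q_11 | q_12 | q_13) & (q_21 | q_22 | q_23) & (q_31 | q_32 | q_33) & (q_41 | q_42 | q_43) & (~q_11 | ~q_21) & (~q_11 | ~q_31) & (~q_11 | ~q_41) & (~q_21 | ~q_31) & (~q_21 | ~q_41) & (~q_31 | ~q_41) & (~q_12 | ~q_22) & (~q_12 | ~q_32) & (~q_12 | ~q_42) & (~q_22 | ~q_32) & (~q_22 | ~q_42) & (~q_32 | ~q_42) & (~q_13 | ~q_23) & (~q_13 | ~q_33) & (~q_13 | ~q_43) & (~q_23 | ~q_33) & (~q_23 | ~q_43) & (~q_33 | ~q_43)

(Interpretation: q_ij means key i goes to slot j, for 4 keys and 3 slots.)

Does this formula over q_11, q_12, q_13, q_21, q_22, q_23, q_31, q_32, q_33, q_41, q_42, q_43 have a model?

Branch on q_11: set q_11 = 0.
Branch on q_12: set q_12 = 1.
From the singleton clause (~q_22), q_22 = 0.
From the singleton clause (~q_32), q_32 = 0.
From the singleton clause (~q_42), q_42 = 0.
Branch on q_21: set q_21 = 1.
From the singleton clause (~q_31), q_31 = 0.
From the singleton clause (q_33), q_33 = 1.
From the singleton clause (~q_41), q_41 = 0.
From the singleton clause (q_43), q_43 = 1.
That conflicts with the unit clause (~q_43).
That branch fails; take q_21 = 0 instead.
From the singleton clause (q_23), q_23 = 1.
From the singleton clause (~q_13), q_13 = 0.
From the singleton clause (~q_33), q_33 = 0.
From the singleton clause (q_31), q_31 = 1.
From the singleton clause (~q_41), q_41 = 0.
From the singleton clause (q_43), q_43 = 1.
That conflicts with the unit clause (~q_43).
Both values of q_21 lead to a conflict.
That branch fails; take q_12 = 0 instead.
From the singleton clause (q_13), q_13 = 1.
From the singleton clause (~q_23), q_23 = 0.
From the singleton clause (~q_33), q_33 = 0.
From the singleton clause (~q_43), q_43 = 0.
Branch on q_21: set q_21 = 1.
From the singleton clause (~q_31), q_31 = 0.
From the singleton clause (q_32), q_32 = 1.
From the singleton clause (~q_41), q_41 = 0.
From the singleton clause (q_42), q_42 = 1.
That conflicts with the unit clause (~q_42).
That branch fails; take q_21 = 0 instead.
From the singleton clause (q_22), q_22 = 1.
From the singleton clause (~q_32), q_32 = 0.
From the singleton clause (q_31), q_31 = 1.
From the singleton clause (~q_41), q_41 = 0.
From the singleton clause (q_42), q_42 = 1.
That conflicts with the unit clause (~q_42).
Both values of q_21 lead to a conflict.
Both values of q_12 lead to a conflict.
That branch fails; take q_11 = 1 instead.
From the singleton clause (~q_21), q_21 = 0.
From the singleton clause (~q_31), q_31 = 0.
From the singleton clause (~q_41), q_41 = 0.
Branch on q_22: set q_22 = 1.
From the singleton clause (~q_12), q_12 = 0.
From the singleton clause (~q_32), q_32 = 0.
From the singleton clause (q_33), q_33 = 1.
From the singleton clause (~q_42), q_42 = 0.
From the singleton clause (q_43), q_43 = 1.
That conflicts with the unit clause (~q_43).
That branch fails; take q_22 = 0 instead.
From the singleton clause (q_23), q_23 = 1.
From the singleton clause (~q_13), q_13 = 0.
From the singleton clause (~q_33), q_33 = 0.
From the singleton clause (q_32), q_32 = 1.
From the singleton clause (~q_12), q_12 = 0.
From the singleton clause (~q_42), q_42 = 0.
From the singleton clause (q_43), q_43 = 1.
That conflicts with the unit clause (~q_43).
Both values of q_22 lead to a conflict.
Both values of q_11 lead to a conflict.
No assignment satisfies every clause.

No, unsatisfiable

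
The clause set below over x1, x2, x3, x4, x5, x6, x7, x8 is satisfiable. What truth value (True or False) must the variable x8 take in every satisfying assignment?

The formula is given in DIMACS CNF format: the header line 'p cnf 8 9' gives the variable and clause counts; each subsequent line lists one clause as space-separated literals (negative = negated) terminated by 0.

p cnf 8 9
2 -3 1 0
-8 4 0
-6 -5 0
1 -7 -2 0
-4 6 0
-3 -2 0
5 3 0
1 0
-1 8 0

True

Suppose x8 = False.
Unit clause (x1) forces x1 = True.
Now (¬x1) is unsatisfied and unit — conflict.
So every satisfying assignment has x8 = True.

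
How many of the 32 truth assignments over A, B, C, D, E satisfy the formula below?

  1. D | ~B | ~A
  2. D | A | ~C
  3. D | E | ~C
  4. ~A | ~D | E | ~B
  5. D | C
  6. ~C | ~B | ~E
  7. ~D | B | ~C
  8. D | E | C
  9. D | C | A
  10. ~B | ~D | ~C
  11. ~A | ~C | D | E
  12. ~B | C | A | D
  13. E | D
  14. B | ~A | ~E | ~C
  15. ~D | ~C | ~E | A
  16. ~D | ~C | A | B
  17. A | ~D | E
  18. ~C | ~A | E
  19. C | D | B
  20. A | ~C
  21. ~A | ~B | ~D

There are 2^5 = 32 truth assignments over (A, B, C, D, E).
Split on E. With E = 1, the clauses containing E are satisfied and ~E drops from the rest; 3 of the 2^4 = 16 assignments to the other variables satisfy what remains.
With E = 0, by the same count on the reduced clause set, 1 assignment works.
Total: 3 + 1 = 4.

4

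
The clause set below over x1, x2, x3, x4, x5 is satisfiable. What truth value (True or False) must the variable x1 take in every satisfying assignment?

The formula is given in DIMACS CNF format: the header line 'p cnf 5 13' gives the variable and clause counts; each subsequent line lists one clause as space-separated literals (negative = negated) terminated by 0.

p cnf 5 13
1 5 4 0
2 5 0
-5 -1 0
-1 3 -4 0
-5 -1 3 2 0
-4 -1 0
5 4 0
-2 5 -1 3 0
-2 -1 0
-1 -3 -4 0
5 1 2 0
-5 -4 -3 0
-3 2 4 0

False

Suppose x1 = True.
Unit clause (¬x5) forces x5 = False.
Unit clause (x2) forces x2 = True.
But (¬x2) is also a unit clause — contradiction.
So every satisfying assignment has x1 = False.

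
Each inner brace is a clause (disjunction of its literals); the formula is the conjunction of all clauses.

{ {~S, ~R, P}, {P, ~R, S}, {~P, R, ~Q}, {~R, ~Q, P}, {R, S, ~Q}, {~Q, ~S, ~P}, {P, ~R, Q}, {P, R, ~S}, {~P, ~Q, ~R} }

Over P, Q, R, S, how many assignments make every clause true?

There are 2^4 = 16 truth assignments over (P, Q, R, S).
Check each against the 9 clauses (columns in the order P, Q, R, S):
  F F F F  ✓ satisfies all
  F F F T  ✗ fails (P | R | ~S)
  F F T F  ✗ fails (P | ~R | S)
  F F T T  ✗ fails (~S | ~R | P)
  F T F F  ✗ fails (R | S | ~Q)
  F T F T  ✗ fails (P | R | ~S)
  F T T F  ✗ fails (P | ~R | S)
  F T T T  ✗ fails (~S | ~R | P)
  T F F F  ✓ satisfies all
  T F F T  ✓ satisfies all
  T F T F  ✓ satisfies all
  T F T T  ✓ satisfies all
  T T F F  ✗ fails (~P | R | ~Q)
  T T F T  ✗ fails (~P | R | ~Q)
  T T T F  ✗ fails (~P | ~Q | ~R)
  T T T T  ✗ fails (~Q | ~S | ~P)
5 of the 16 rows are models.

5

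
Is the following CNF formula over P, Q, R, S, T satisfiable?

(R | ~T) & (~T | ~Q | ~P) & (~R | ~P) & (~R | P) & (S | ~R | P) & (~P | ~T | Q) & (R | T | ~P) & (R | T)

Try R = 1.
The clause (~P) is unit, so P = 0.
But (P) is also a unit clause — contradiction.
So R must be the other value — set R = 0.
The clause (~T) is unit, so T = 0.
But (T) is also a unit clause — contradiction.
Both values of R lead to a conflict.
No assignment satisfies every clause.

No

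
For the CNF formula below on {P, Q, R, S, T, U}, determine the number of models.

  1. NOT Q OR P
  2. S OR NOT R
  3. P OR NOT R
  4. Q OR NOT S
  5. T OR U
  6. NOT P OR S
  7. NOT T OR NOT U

There are 2^6 = 64 truth assignments over (P, Q, R, S, T, U).
Split on R. With R = true, the clauses containing R are satisfied and NOT R drops from the rest; 2 of the 2^5 = 32 assignments to the other variables satisfy what remains.
With R = false, by the same count on the reduced clause set, 4 assignments work.
Total: 2 + 4 = 6.

6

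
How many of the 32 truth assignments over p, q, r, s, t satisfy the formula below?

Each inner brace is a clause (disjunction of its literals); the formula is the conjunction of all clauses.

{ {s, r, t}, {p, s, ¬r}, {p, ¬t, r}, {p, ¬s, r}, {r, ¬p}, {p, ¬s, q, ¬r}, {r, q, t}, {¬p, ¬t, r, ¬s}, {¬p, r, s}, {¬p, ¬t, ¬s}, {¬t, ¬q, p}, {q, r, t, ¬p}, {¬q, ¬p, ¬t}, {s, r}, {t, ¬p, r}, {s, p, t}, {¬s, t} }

There are 2^5 = 32 truth assignments over (p, q, r, s, t).
Split on s. With s = True, the clauses containing s are satisfied and ¬s drops from the rest; 0 of the 2^4 = 16 assignments to the other variables satisfy what remains.
With s = False, by the same count on the reduced clause set, 3 assignments work.
(One model: p=T, q=F, r=T, s=F, t=F.)
Total: 0 + 3 = 3.

3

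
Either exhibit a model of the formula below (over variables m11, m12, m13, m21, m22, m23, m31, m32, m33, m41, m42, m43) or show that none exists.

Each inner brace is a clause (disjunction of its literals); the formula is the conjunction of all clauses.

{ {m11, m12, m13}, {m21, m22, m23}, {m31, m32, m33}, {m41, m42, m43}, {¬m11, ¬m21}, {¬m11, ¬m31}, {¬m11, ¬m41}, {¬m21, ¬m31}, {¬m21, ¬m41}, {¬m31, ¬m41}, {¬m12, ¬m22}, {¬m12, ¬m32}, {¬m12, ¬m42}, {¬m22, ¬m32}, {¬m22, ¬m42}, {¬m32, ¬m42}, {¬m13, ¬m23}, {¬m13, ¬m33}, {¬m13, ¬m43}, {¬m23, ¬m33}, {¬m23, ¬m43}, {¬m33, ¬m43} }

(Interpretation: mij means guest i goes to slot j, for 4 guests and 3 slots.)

UNSATISFIABLE

Suppose m11 = False.
Suppose m12 = True.
From the singleton clause (¬m22), m22 = False.
From the singleton clause (¬m32), m32 = False.
From the singleton clause (¬m42), m42 = False.
Suppose m21 = True.
From the singleton clause (¬m31), m31 = False.
From the singleton clause (m33), m33 = True.
From the singleton clause (¬m41), m41 = False.
From the singleton clause (m43), m43 = True.
But (¬m43) is also a unit clause — contradiction.
Backtrack on m21: now try m21 = False.
From the singleton clause (m23), m23 = True.
From the singleton clause (¬m13), m13 = False.
From the singleton clause (¬m33), m33 = False.
From the singleton clause (m31), m31 = True.
From the singleton clause (¬m41), m41 = False.
From the singleton clause (m43), m43 = True.
But (¬m43) is also a unit clause — contradiction.
Neither m21 = True nor m21 = False works.
Backtrack on m12: now try m12 = False.
From the singleton clause (m13), m13 = True.
From the singleton clause (¬m23), m23 = False.
From the singleton clause (¬m33), m33 = False.
From the singleton clause (¬m43), m43 = False.
Suppose m21 = True.
From the singleton clause (¬m31), m31 = False.
From the singleton clause (m32), m32 = True.
From the singleton clause (¬m41), m41 = False.
From the singleton clause (m42), m42 = True.
But (¬m42) is also a unit clause — contradiction.
Backtrack on m21: now try m21 = False.
From the singleton clause (m22), m22 = True.
From the singleton clause (¬m32), m32 = False.
From the singleton clause (m31), m31 = True.
From the singleton clause (¬m41), m41 = False.
From the singleton clause (m42), m42 = True.
But (¬m42) is also a unit clause — contradiction.
Neither m21 = True nor m21 = False works.
Neither m12 = True nor m12 = False works.
Backtrack on m11: now try m11 = True.
From the singleton clause (¬m21), m21 = False.
From the singleton clause (¬m31), m31 = False.
From the singleton clause (¬m41), m41 = False.
Suppose m22 = True.
From the singleton clause (¬m12), m12 = False.
From the singleton clause (¬m32), m32 = False.
From the singleton clause (m33), m33 = True.
From the singleton clause (¬m42), m42 = False.
From the singleton clause (m43), m43 = True.
But (¬m43) is also a unit clause — contradiction.
Backtrack on m22: now try m22 = False.
From the singleton clause (m23), m23 = True.
From the singleton clause (¬m13), m13 = False.
From the singleton clause (¬m33), m33 = False.
From the singleton clause (m32), m32 = True.
From the singleton clause (¬m12), m12 = False.
From the singleton clause (¬m42), m42 = False.
From the singleton clause (m43), m43 = True.
But (¬m43) is also a unit clause — contradiction.
Neither m22 = True nor m22 = False works.
Neither m11 = True nor m11 = False works.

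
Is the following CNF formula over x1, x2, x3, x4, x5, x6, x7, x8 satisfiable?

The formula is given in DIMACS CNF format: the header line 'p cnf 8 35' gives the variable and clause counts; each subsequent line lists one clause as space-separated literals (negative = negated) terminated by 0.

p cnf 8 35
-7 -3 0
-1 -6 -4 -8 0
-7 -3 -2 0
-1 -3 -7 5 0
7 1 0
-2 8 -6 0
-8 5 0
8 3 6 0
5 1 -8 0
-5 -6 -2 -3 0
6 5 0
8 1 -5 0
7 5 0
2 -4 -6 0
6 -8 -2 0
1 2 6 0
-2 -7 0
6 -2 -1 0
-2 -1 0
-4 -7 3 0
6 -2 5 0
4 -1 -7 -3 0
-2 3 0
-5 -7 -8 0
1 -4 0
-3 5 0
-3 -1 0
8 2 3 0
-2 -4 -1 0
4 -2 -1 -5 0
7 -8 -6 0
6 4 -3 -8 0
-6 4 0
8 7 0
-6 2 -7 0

Yes, satisfiable

Case x7 = False:
The clause (x1) is unit, so x1 = True.
The clause (x5) is unit, so x5 = True.
The clause (¬x2) is unit, so x2 = False.
The clause (¬x3) is unit, so x3 = False.
The clause (x8) is unit, so x8 = True.
The clause (¬x6) is unit, so x6 = False.
Every clause is now satisfied; x4 is unconstrained.
A satisfying assignment: x1=True, x2=False, x3=False, x4=True, x5=True, x6=False, x7=False, x8=True.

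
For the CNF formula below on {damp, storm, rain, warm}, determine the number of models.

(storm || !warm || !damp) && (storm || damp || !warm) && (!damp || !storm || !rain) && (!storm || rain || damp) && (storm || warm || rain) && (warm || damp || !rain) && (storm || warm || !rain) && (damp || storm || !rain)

There are 2^4 = 16 truth assignments over (damp, storm, rain, warm).
Check each against the 8 clauses (columns in the order damp, storm, rain, warm):
  F F F F  ✗ fails (storm || warm || rain)
  F F F T  ✗ fails (storm || damp || !warm)
  F F T F  ✗ fails (warm || damp || !rain)
  F F T T  ✗ fails (storm || damp || !warm)
  F T F F  ✗ fails (!storm || rain || damp)
  F T F T  ✗ fails (!storm || rain || damp)
  F T T F  ✗ fails (warm || damp || !rain)
  F T T T  ✓ satisfies all
  T F F F  ✗ fails (storm || warm || rain)
  T F F T  ✗ fails (storm || !warm || !damp)
  T F T F  ✗ fails (storm || warm || !rain)
  T F T T  ✗ fails (storm || !warm || !damp)
  T T F F  ✓ satisfies all
  T T F T  ✓ satisfies all
  T T T F  ✗ fails (!damp || !storm || !rain)
  T T T T  ✗ fails (!damp || !storm || !rain)
3 of the 16 rows are models.

3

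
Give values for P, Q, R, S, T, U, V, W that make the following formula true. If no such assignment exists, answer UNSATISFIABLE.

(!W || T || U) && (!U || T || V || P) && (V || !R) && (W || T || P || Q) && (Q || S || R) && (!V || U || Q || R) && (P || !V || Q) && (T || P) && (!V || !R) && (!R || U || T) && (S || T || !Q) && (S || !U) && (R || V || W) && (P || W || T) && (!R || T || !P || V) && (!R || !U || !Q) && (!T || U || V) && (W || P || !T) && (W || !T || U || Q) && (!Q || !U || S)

P=true, Q=true, R=false, S=true, T=false, U=true, V=true, W=true

Case V = true:
From the singleton clause (!R), R = false.
Case Q = true:
Case T = false:
From the singleton clause (P), P = true.
From the singleton clause (S), S = true.
Case W = true:
From the singleton clause (U), U = true.
All clauses are satisfied.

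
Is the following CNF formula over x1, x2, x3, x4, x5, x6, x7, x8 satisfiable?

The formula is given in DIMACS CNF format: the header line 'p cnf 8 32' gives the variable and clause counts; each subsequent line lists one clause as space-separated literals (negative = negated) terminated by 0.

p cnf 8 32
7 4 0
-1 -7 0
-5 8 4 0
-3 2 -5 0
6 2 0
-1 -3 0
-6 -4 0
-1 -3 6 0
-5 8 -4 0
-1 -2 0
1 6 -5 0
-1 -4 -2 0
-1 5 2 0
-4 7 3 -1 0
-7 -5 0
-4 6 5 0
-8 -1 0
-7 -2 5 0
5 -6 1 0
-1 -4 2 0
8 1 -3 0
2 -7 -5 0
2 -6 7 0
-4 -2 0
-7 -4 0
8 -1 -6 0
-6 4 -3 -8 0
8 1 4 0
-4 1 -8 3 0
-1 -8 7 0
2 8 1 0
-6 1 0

Try x7 = True.
The clause (¬x1) is unit, so x1 = False.
The clause (¬x5) is unit, so x5 = False.
The clause (¬x2) is unit, so x2 = False.
The clause (x6) is unit, so x6 = True.
Now (¬x6) is unsatisfied and unit — conflict.
Backtrack on x7: now try x7 = False.
The clause (x4) is unit, so x4 = True.
The clause (¬x6) is unit, so x6 = False.
The clause (x2) is unit, so x2 = True.
Now (¬x2) is unsatisfied and unit — conflict.
Neither x7 = True nor x7 = False works.
No assignment satisfies every clause.

Unsatisfiable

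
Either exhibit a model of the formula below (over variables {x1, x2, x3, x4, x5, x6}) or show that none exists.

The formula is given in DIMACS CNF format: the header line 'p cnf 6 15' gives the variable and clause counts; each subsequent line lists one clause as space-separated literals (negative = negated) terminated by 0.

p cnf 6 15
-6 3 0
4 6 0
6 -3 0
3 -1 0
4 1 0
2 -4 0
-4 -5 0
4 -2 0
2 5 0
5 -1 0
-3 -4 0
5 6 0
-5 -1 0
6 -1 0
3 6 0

Case x6 = False:
The clause (x4) is unit, so x4 = True.
The clause (¬x3) is unit, so x3 = False.
But (x3) is also a unit clause — contradiction.
That branch fails; take x6 = True instead.
The clause (x3) is unit, so x3 = True.
The clause (¬x4) is unit, so x4 = False.
The clause (x1) is unit, so x1 = True.
The clause (¬x2) is unit, so x2 = False.
The clause (x5) is unit, so x5 = True.
But (¬x5) is also a unit clause — contradiction.
Either choice for x6 ends in contradiction.

UNSATISFIABLE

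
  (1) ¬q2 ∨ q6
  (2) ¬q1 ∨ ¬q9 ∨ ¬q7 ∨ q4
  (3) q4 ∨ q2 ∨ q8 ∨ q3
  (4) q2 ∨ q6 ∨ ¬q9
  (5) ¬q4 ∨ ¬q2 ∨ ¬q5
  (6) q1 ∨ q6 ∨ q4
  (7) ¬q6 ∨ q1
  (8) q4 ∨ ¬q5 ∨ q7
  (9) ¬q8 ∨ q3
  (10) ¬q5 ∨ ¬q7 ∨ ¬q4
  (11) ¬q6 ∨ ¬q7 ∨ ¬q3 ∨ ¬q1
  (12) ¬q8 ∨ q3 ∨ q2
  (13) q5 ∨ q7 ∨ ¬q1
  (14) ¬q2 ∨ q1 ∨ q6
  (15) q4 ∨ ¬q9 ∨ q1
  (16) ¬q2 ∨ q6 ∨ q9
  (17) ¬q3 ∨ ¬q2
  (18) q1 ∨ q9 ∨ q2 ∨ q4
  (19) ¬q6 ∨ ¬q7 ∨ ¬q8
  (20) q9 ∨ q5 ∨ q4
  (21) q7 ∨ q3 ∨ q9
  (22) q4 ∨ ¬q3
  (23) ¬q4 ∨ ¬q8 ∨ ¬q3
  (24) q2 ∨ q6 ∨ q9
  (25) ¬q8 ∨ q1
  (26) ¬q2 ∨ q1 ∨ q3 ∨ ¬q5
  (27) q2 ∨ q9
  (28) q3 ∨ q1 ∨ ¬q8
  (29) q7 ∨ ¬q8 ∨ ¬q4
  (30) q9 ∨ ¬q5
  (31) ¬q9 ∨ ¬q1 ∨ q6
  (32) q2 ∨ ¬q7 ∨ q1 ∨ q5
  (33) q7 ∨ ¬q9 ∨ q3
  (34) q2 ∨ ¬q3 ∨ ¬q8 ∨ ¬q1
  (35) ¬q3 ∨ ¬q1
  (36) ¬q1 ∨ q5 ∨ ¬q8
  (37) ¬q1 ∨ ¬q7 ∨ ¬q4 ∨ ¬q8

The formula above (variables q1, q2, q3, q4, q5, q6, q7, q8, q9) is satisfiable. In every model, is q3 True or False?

False

Suppose q3 = True.
(¬q2) alone gives q2 = False.
(q4) alone gives q4 = True.
(¬q8) alone gives q8 = False.
(q9) alone gives q9 = True.
(q6) alone gives q6 = True.
(q1) alone gives q1 = True.
Now (¬q1) is unsatisfied and unit — conflict.
So every satisfying assignment has q3 = False.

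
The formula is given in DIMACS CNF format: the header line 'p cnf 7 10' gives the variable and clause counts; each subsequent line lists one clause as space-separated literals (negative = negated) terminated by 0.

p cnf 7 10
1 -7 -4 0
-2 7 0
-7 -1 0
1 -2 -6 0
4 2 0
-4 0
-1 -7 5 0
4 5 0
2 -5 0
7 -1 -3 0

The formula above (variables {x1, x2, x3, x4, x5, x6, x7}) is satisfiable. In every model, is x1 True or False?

False

Suppose x1 = True.
From the singleton clause (¬x7), x7 = False.
From the singleton clause (¬x2), x2 = False.
From the singleton clause (x4), x4 = True.
That conflicts with the unit clause (¬x4).
So every satisfying assignment has x1 = False.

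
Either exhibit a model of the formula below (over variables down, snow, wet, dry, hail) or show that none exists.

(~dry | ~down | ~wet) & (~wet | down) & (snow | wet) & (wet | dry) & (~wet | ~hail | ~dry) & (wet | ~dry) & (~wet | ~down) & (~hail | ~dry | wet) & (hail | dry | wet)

UNSATISFIABLE

Case wet = 0:
Unit clause (snow) forces snow = 1.
Unit clause (dry) forces dry = 1.
But (~dry) is also a unit clause — contradiction.
Backtrack on wet: now try wet = 1.
Unit clause (down) forces down = 1.
But (~down) is also a unit clause — contradiction.
Neither wet = 1 nor wet = 0 works.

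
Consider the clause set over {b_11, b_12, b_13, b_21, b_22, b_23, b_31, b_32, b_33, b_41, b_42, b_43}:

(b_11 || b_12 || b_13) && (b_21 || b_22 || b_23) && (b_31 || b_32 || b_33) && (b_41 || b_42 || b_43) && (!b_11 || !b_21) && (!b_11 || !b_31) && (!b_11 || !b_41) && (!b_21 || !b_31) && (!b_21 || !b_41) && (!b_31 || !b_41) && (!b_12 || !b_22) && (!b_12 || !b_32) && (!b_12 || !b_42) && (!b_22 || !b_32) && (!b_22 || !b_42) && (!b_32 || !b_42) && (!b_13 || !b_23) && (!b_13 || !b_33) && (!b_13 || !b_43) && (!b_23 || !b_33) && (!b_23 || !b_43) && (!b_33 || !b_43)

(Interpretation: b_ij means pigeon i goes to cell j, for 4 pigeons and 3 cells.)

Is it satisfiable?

No, unsatisfiable

Try b_11 = false.
Try b_12 = true.
The clause (!b_22) is unit, so b_22 = false.
The clause (!b_32) is unit, so b_32 = false.
The clause (!b_42) is unit, so b_42 = false.
Try b_21 = true.
The clause (!b_31) is unit, so b_31 = false.
The clause (b_33) is unit, so b_33 = true.
The clause (!b_41) is unit, so b_41 = false.
The clause (b_43) is unit, so b_43 = true.
But (!b_43) is also a unit clause — contradiction.
That branch fails; take b_21 = false instead.
The clause (b_23) is unit, so b_23 = true.
The clause (!b_13) is unit, so b_13 = false.
The clause (!b_33) is unit, so b_33 = false.
The clause (b_31) is unit, so b_31 = true.
The clause (!b_41) is unit, so b_41 = false.
The clause (b_43) is unit, so b_43 = true.
But (!b_43) is also a unit clause — contradiction.
Either choice for b_21 ends in contradiction.
That branch fails; take b_12 = false instead.
The clause (b_13) is unit, so b_13 = true.
The clause (!b_23) is unit, so b_23 = false.
The clause (!b_33) is unit, so b_33 = false.
The clause (!b_43) is unit, so b_43 = false.
Try b_21 = true.
The clause (!b_31) is unit, so b_31 = false.
The clause (b_32) is unit, so b_32 = true.
The clause (!b_41) is unit, so b_41 = false.
The clause (b_42) is unit, so b_42 = true.
But (!b_42) is also a unit clause — contradiction.
That branch fails; take b_21 = false instead.
The clause (b_22) is unit, so b_22 = true.
The clause (!b_32) is unit, so b_32 = false.
The clause (b_31) is unit, so b_31 = true.
The clause (!b_41) is unit, so b_41 = false.
The clause (b_42) is unit, so b_42 = true.
But (!b_42) is also a unit clause — contradiction.
Either choice for b_21 ends in contradiction.
Either choice for b_12 ends in contradiction.
That branch fails; take b_11 = true instead.
The clause (!b_21) is unit, so b_21 = false.
The clause (!b_31) is unit, so b_31 = false.
The clause (!b_41) is unit, so b_41 = false.
Try b_22 = true.
The clause (!b_12) is unit, so b_12 = false.
The clause (!b_32) is unit, so b_32 = false.
The clause (b_33) is unit, so b_33 = true.
The clause (!b_42) is unit, so b_42 = false.
The clause (b_43) is unit, so b_43 = true.
But (!b_43) is also a unit clause — contradiction.
That branch fails; take b_22 = false instead.
The clause (b_23) is unit, so b_23 = true.
The clause (!b_13) is unit, so b_13 = false.
The clause (!b_33) is unit, so b_33 = false.
The clause (b_32) is unit, so b_32 = true.
The clause (!b_12) is unit, so b_12 = false.
The clause (!b_42) is unit, so b_42 = false.
The clause (b_43) is unit, so b_43 = true.
But (!b_43) is also a unit clause — contradiction.
Either choice for b_22 ends in contradiction.
Either choice for b_11 ends in contradiction.
No assignment satisfies every clause.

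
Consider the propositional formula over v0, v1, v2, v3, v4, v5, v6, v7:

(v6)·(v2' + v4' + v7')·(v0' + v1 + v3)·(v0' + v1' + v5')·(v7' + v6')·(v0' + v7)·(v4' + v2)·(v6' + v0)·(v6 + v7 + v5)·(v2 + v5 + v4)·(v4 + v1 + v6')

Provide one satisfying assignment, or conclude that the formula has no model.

Unit clause (v6) forces v6 = 1.
Unit clause (v7') forces v7 = 0.
Unit clause (v0') forces v0 = 0.
But (v0) is also a unit clause — contradiction.

UNSATISFIABLE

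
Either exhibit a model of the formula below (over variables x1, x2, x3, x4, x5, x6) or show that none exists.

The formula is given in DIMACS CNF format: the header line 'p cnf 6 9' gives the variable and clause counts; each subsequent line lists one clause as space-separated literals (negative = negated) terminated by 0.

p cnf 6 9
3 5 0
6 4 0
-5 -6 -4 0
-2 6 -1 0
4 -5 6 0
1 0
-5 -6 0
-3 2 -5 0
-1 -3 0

x1: True, x2: False, x3: False, x4: True, x5: True, x6: False

The clause (x1) is unit, so x1 = True.
The clause (¬x3) is unit, so x3 = False.
The clause (x5) is unit, so x5 = True.
The clause (¬x6) is unit, so x6 = False.
The clause (x4) is unit, so x4 = True.
The clause (¬x2) is unit, so x2 = False.
This assignment satisfies each clause.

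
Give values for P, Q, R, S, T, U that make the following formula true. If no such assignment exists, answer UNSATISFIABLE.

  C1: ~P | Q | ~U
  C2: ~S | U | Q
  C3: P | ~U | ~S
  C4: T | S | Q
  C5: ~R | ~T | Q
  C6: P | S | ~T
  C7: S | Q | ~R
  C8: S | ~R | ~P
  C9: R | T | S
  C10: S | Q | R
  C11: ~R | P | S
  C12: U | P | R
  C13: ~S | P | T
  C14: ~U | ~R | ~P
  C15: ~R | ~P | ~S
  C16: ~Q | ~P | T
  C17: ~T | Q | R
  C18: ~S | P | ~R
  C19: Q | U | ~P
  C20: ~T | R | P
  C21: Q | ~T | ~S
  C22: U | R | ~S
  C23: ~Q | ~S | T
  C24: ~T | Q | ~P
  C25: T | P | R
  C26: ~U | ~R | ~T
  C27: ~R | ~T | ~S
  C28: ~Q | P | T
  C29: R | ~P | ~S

Try P = 1.
Try Q = 1.
Unit clause (T) forces T = 1.
Try S = 0.
Unit clause (~R) forces R = 0.
Every clause is now satisfied; U is unconstrained.

P: 1, Q: 1, R: 0, S: 0, T: 1, U: 1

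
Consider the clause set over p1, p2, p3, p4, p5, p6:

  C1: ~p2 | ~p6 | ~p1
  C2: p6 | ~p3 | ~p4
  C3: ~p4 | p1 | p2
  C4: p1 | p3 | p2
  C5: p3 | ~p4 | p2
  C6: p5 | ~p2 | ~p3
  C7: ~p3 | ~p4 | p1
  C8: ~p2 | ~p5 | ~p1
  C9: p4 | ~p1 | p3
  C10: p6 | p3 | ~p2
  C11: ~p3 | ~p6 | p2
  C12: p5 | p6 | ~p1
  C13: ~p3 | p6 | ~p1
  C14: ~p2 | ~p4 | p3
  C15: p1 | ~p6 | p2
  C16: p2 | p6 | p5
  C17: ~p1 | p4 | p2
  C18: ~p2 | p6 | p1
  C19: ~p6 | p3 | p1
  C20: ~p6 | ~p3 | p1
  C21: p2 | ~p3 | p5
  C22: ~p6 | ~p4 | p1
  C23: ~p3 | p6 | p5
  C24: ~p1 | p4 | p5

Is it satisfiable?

Yes, satisfiable

Try p2 = 0.
Try p4 = 0.
From the singleton clause (~p1), p1 = 0.
From the singleton clause (p3), p3 = 1.
From the singleton clause (~p6), p6 = 0.
From the singleton clause (p5), p5 = 1.
All clauses are satisfied.
A satisfying assignment: p1 ↦ 0; p2 ↦ 0; p3 ↦ 1; p4 ↦ 0; p5 ↦ 1; p6 ↦ 0.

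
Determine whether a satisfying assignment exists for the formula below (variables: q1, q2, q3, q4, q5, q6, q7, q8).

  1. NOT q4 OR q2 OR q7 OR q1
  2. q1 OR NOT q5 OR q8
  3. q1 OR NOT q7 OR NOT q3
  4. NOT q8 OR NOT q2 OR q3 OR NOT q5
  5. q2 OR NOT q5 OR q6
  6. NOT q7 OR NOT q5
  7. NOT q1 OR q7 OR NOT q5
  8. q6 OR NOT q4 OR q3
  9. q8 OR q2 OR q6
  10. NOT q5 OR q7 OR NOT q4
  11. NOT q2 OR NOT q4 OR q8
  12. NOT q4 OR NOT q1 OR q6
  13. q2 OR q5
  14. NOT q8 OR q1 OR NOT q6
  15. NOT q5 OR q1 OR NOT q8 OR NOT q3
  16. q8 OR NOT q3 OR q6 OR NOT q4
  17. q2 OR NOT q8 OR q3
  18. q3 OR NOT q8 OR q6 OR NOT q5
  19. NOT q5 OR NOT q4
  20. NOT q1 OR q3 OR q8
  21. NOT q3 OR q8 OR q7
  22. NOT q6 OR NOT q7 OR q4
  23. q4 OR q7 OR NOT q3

Suppose q7 = true.
From the singleton clause (NOT q5), q5 = false.
From the singleton clause (q2), q2 = true.
Suppose q1 = true.
Suppose q4 = true.
From the singleton clause (q8), q8 = true.
From the singleton clause (q6), q6 = true.
No clause remains; q3 is free.
A satisfying assignment: q1=true, q2=true, q3=true, q4=true, q5=false, q6=true, q7=true, q8=true.

Yes, satisfiable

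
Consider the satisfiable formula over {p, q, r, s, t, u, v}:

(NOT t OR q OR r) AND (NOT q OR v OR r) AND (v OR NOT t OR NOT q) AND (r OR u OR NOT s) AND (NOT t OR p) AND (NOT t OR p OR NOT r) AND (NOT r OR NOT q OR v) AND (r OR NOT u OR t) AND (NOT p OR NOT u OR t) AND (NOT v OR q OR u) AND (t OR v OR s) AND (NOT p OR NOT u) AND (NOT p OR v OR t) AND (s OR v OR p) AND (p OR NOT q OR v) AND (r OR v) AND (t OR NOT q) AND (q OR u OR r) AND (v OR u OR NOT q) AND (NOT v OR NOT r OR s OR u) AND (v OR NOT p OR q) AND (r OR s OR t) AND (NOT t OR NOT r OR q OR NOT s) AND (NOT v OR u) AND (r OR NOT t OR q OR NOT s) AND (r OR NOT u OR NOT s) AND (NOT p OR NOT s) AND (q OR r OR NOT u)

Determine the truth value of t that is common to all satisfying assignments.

Suppose t = true.
The clause (p) is unit, so p = true.
The clause (NOT u) is unit, so u = false.
The clause (NOT v) is unit, so v = false.
The clause (NOT q) is unit, so q = false.
But (q) is also a unit clause — contradiction.
So every satisfying assignment has t = False.

False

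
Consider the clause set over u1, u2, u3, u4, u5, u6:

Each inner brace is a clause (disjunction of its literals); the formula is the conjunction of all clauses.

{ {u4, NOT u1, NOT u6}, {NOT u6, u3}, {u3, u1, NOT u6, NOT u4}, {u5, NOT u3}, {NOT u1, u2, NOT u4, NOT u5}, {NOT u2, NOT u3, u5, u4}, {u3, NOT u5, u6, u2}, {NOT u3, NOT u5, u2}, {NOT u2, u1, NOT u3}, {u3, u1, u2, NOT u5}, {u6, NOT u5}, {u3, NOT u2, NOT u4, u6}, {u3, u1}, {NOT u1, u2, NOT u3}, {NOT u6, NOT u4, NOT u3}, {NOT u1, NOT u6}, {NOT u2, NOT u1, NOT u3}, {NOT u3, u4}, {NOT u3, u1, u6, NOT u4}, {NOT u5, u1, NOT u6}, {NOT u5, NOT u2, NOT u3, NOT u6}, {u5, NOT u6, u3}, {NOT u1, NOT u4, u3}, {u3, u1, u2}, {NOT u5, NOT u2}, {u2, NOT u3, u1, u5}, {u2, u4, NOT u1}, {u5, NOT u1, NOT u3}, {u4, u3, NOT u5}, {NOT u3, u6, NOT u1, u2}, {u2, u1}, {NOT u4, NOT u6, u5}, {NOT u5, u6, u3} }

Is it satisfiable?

Branch on u6: set u6 = false.
The clause (NOT u5) is unit, so u5 = false.
The clause (NOT u3) is unit, so u3 = false.
The clause (u1) is unit, so u1 = true.
The clause (NOT u4) is unit, so u4 = false.
The clause (u2) is unit, so u2 = true.
Every clause now holds.
A satisfying assignment: u1=true, u2=true, u3=false, u4=false, u5=false, u6=false.

Yes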